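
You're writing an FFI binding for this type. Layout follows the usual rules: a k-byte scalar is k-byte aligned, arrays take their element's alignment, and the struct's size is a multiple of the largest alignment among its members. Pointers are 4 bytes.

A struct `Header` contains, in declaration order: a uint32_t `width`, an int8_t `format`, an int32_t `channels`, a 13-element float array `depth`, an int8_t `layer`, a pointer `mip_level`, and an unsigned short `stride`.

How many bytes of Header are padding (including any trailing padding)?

8

0..4  width  (4B, 4-aligned)
4..5  format  (1B, 1-aligned)
5..8  -- padding (3B)
8..12  channels  (4B, 4-aligned)
12..64  depth  (52B, 4-aligned)
64..65  layer  (1B, 1-aligned)
65..68  -- padding (3B)
68..72  mip_level  (4B, 4-aligned)
72..74  stride  (2B, 2-aligned)
74..76  -- tail padding (2B)
sizeof = 76, alignof = 4
data bytes 68, size 76 → padding 8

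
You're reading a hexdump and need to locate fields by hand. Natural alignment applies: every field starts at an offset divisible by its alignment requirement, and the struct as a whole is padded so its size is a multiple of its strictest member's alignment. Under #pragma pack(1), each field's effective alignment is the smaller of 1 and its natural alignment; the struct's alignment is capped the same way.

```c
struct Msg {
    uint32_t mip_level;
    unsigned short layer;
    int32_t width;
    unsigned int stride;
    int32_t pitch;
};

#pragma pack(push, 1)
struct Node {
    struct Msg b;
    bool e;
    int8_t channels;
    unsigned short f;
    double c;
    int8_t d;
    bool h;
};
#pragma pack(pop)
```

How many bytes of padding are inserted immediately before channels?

Msg: mip_level at 0 (size 4, align 4) → ends 4; layer at 4 (size 2, align 2) → ends 6; pad 2 to align 4 for width; width at 8 (size 4, align 4) → ends 12; stride at 12 (size 4, align 4) → ends 16; pitch at 16 (size 4, align 4) → ends 20; total 20 bytes, alignment 4
b at 0 (size 20, align 1) → ends 20
e at 20 (size 1, align 1) → ends 21
channels at 21 (size 1, align 1) → ends 22

0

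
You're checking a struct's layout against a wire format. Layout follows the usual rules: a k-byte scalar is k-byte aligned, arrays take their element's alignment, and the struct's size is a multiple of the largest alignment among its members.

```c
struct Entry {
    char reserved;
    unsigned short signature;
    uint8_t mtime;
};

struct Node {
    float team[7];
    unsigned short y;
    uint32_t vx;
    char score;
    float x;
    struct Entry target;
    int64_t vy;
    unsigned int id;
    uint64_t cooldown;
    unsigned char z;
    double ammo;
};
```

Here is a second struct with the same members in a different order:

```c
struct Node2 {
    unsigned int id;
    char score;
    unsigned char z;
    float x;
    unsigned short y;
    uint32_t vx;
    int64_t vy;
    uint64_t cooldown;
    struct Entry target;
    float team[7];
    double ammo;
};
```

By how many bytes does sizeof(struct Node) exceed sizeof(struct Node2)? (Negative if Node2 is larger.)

Entry: 0..1  reserved  (1B, 1-aligned); 1..2  -- padding (1B); 2..4  signature  (2B, 2-aligned); 4..5  mtime  (1B, 1-aligned); 5..6  -- tail padding (1B); sizeof = 6, alignof = 2
0..28  team  (28B, 4-aligned)
28..30  y  (2B, 2-aligned)
30..32  -- padding (2B)
32..36  vx  (4B, 4-aligned)
36..37  score  (1B, 1-aligned)
37..40  -- padding (3B)
40..44  x  (4B, 4-aligned)
44..50  target  (6B, 2-aligned)
50..56  -- padding (6B)
56..64  vy  (8B, 8-aligned)
64..68  id  (4B, 4-aligned)
68..72  -- padding (4B)
72..80  cooldown  (8B, 8-aligned)
80..81  z  (1B, 1-aligned)
81..88  -- padding (7B)
88..96  ammo  (8B, 8-aligned)
sizeof = 96, alignof = 8
— Node2 —
0..4  id  (4B, 4-aligned)
4..5  score  (1B, 1-aligned)
5..6  z  (1B, 1-aligned)
6..8  -- padding (2B)
8..12  x  (4B, 4-aligned)
12..14  y  (2B, 2-aligned)
14..16  -- padding (2B)
16..20  vx  (4B, 4-aligned)
20..24  -- padding (4B)
24..32  vy  (8B, 8-aligned)
32..40  cooldown  (8B, 8-aligned)
40..46  target  (6B, 2-aligned)
46..48  -- padding (2B)
48..76  team  (28B, 4-aligned)
76..80  -- padding (4B)
80..88  ammo  (8B, 8-aligned)
sizeof = 88, alignof = 8
96 − 88 = 8

8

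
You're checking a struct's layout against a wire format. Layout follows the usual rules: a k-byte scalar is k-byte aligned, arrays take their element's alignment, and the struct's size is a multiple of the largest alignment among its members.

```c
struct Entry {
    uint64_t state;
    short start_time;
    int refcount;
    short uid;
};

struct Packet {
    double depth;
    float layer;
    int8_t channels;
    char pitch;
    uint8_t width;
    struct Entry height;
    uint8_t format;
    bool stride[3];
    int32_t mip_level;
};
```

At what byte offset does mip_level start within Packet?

Entry: @0: state [8B, align 8] → 8; @8: start_time [2B, align 2] → 10; +2 pad (align 4); @12: refcount [4B, align 4] → 16; @16: uid [2B, align 2] → 18; +6 tail pad (align 8); size 24, align 8
@0: depth [8B, align 8] → 8
@8: layer [4B, align 4] → 12
@12: channels [1B, align 1] → 13
@13: pitch [1B, align 1] → 14
@14: width [1B, align 1] → 15
+1 pad (align 8)
@16: height [24B, align 8] → 40
@40: format [1B, align 1] → 41
@41: stride [3B, align 1] → 44
@44: mip_level [4B, align 4] → 48

44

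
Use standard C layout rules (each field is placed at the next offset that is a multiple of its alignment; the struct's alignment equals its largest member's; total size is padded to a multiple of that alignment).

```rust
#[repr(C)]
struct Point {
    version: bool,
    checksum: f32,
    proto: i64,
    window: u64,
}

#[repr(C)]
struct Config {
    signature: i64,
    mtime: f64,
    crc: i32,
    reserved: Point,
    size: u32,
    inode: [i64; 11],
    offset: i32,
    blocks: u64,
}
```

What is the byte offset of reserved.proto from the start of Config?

32

Point: version at 0 (size 1, align 1) → ends 1; pad 3 to align 4 for checksum; checksum at 4 (size 4, align 4) → ends 8; proto at 8 (size 8, align 8) → ends 16; window at 16 (size 8, align 8) → ends 24; total 24 bytes, alignment 8
signature at 0 (size 8, align 8) → ends 8
mtime at 8 (size 8, align 8) → ends 16
crc at 16 (size 4, align 4) → ends 20
pad 4 to align 8 for reserved
reserved at 24 (size 24, align 8) → ends 48
within Point: proto at 8
24 + 8 = 32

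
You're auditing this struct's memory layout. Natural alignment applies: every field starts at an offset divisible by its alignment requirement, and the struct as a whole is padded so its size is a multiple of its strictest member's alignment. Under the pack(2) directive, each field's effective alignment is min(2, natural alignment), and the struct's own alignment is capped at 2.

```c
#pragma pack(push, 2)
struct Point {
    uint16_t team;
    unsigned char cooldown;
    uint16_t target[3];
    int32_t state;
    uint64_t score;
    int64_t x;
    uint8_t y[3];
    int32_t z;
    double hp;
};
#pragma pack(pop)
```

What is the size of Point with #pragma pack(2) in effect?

46

@0: team [2B, align 2] → 2
@2: cooldown [1B, align 1] → 3
+1 pad (align 2)
@4: target [6B, align 2] → 10
@10: state [4B, align 2] → 14
@14: score [8B, align 2] → 22
@22: x [8B, align 2] → 30
@30: y [3B, align 1] → 33
+1 pad (align 2)
@34: z [4B, align 2] → 38
@38: hp [8B, align 2] → 46
size 46, align 2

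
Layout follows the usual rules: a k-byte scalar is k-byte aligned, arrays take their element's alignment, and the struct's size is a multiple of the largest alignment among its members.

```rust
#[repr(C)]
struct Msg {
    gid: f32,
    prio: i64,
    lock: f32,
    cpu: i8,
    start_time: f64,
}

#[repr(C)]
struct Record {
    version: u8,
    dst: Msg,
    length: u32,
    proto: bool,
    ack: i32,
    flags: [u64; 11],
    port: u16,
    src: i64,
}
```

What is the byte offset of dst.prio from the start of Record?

16

Msg: gid at 0 (size 4, align 4) → ends 4; pad 4 to align 8 for prio; prio at 8 (size 8, align 8) → ends 16; lock at 16 (size 4, align 4) → ends 20; cpu at 20 (size 1, align 1) → ends 21; pad 3 to align 8 for start_time; start_time at 24 (size 8, align 8) → ends 32; total 32 bytes, alignment 8
version at 0 (size 1, align 1) → ends 1
pad 7 to align 8 for dst
dst at 8 (size 32, align 8) → ends 40
within Msg: prio at 8
8 + 8 = 16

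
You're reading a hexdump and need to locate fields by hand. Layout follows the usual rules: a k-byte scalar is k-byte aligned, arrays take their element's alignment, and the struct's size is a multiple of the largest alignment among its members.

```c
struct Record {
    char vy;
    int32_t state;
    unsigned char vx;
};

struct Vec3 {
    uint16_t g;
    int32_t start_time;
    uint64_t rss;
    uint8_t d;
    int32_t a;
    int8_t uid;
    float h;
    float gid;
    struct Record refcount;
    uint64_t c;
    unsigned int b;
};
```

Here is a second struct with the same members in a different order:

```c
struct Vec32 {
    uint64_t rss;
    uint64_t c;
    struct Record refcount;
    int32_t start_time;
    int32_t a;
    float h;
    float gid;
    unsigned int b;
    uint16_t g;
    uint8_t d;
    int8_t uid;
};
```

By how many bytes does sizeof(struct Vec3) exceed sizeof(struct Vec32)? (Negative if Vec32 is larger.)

8

Record: vy at 0 (size 1, align 1) → ends 1; pad 3 to align 4 for state; state at 4 (size 4, align 4) → ends 8; vx at 8 (size 1, align 1) → ends 9; tail pad 3 to reach multiple of 4; total 12 bytes, alignment 4
g at 0 (size 2, align 2) → ends 2
pad 2 to align 4 for start_time
start_time at 4 (size 4, align 4) → ends 8
rss at 8 (size 8, align 8) → ends 16
d at 16 (size 1, align 1) → ends 17
pad 3 to align 4 for a
a at 20 (size 4, align 4) → ends 24
uid at 24 (size 1, align 1) → ends 25
pad 3 to align 4 for h
h at 28 (size 4, align 4) → ends 32
gid at 32 (size 4, align 4) → ends 36
refcount at 36 (size 12, align 4) → ends 48
c at 48 (size 8, align 8) → ends 56
b at 56 (size 4, align 4) → ends 60
tail pad 4 to reach multiple of 8
total 64 bytes, alignment 8
— Vec32 —
rss at 0 (size 8, align 8) → ends 8
c at 8 (size 8, align 8) → ends 16
refcount at 16 (size 12, align 4) → ends 28
start_time at 28 (size 4, align 4) → ends 32
a at 32 (size 4, align 4) → ends 36
h at 36 (size 4, align 4) → ends 40
gid at 40 (size 4, align 4) → ends 44
b at 44 (size 4, align 4) → ends 48
g at 48 (size 2, align 2) → ends 50
d at 50 (size 1, align 1) → ends 51
uid at 51 (size 1, align 1) → ends 52
tail pad 4 to reach multiple of 8
total 56 bytes, alignment 8
64 − 56 = 8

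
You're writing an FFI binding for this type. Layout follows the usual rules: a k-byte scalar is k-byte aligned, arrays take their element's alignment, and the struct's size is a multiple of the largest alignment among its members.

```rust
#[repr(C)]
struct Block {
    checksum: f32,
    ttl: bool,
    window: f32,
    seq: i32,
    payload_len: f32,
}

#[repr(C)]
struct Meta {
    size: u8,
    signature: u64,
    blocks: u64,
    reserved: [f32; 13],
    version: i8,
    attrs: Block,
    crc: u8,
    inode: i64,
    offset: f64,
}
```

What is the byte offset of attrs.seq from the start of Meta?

Block: checksum at 0 (size 4, align 4) → ends 4; ttl at 4 (size 1, align 1) → ends 5; pad 3 to align 4 for window; window at 8 (size 4, align 4) → ends 12; seq at 12 (size 4, align 4) → ends 16; payload_len at 16 (size 4, align 4) → ends 20; total 20 bytes, alignment 4
size at 0 (size 1, align 1) → ends 1
pad 7 to align 8 for signature
signature at 8 (size 8, align 8) → ends 16
blocks at 16 (size 8, align 8) → ends 24
reserved at 24 (size 52, align 4) → ends 76
version at 76 (size 1, align 1) → ends 77
pad 3 to align 4 for attrs
attrs at 80 (size 20, align 4) → ends 100
within Block: seq at 12
80 + 12 = 92

92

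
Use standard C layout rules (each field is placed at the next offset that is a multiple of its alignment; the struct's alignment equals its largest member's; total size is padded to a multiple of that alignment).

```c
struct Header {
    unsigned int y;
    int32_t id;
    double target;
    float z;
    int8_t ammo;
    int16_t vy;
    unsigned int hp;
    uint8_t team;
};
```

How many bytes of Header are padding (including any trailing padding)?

@0: y [4B, align 4] → 4
@4: id [4B, align 4] → 8
@8: target [8B, align 8] → 16
@16: z [4B, align 4] → 20
@20: ammo [1B, align 1] → 21
+1 pad (align 2)
@22: vy [2B, align 2] → 24
@24: hp [4B, align 4] → 28
@28: team [1B, align 1] → 29
+3 tail pad (align 8)
size 32, align 8
data bytes 28, size 32 → padding 4

4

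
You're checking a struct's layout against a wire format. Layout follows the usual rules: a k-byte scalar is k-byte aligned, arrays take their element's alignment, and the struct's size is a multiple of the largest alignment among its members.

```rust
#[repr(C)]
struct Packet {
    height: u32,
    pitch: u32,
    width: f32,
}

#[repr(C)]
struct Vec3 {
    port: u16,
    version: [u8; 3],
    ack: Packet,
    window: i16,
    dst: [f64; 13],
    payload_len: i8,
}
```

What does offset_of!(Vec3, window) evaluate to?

Packet: height at 0 (size 4, align 4) → ends 4; pitch at 4 (size 4, align 4) → ends 8; width at 8 (size 4, align 4) → ends 12; total 12 bytes, alignment 4
port at 0 (size 2, align 2) → ends 2
version at 2 (size 3, align 1) → ends 5
pad 3 to align 4 for ack
ack at 8 (size 12, align 4) → ends 20
window at 20 (size 2, align 2) → ends 22

20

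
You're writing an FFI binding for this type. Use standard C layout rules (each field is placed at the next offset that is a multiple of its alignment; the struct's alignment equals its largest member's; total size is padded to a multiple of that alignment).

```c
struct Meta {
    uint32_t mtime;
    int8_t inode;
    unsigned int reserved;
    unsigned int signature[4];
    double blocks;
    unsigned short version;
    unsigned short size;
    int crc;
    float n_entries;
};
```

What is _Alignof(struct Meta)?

8

member alignments: mtime=4, inode=1, reserved=4, signature=4, blocks=8, version=2, size=2, crc=4, n_entries=4
max = 8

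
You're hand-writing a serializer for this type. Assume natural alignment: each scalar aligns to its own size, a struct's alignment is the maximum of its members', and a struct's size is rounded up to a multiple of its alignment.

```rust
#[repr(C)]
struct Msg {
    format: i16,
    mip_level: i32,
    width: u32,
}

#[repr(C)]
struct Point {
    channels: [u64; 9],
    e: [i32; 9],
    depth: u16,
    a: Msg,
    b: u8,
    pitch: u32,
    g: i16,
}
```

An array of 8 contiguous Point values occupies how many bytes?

Msg: 0..2  format  (2B, 2-aligned); 2..4  -- padding (2B); 4..8  mip_level  (4B, 4-aligned); 8..12  width  (4B, 4-aligned); sizeof = 12, alignof = 4
0..72  channels  (72B, 8-aligned)
72..108  e  (36B, 4-aligned)
108..110  depth  (2B, 2-aligned)
110..112  -- padding (2B)
112..124  a  (12B, 4-aligned)
124..125  b  (1B, 1-aligned)
125..128  -- padding (3B)
128..132  pitch  (4B, 4-aligned)
132..134  g  (2B, 2-aligned)
134..136  -- tail padding (2B)
sizeof = 136, alignof = 8
array of 8: 8 × 136 = 1088

1088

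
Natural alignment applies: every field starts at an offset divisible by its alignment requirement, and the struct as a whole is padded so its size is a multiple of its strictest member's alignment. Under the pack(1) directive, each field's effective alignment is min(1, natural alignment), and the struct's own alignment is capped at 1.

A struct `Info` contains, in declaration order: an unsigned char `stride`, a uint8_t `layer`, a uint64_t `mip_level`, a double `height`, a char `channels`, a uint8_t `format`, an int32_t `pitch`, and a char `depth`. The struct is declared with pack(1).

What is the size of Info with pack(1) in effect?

stride at 0 (size 1, align 1) → ends 1
layer at 1 (size 1, align 1) → ends 2
mip_level at 2 (size 8, align 1) → ends 10
height at 10 (size 8, align 1) → ends 18
channels at 18 (size 1, align 1) → ends 19
format at 19 (size 1, align 1) → ends 20
pitch at 20 (size 4, align 1) → ends 24
depth at 24 (size 1, align 1) → ends 25
total 25 bytes, alignment 1

25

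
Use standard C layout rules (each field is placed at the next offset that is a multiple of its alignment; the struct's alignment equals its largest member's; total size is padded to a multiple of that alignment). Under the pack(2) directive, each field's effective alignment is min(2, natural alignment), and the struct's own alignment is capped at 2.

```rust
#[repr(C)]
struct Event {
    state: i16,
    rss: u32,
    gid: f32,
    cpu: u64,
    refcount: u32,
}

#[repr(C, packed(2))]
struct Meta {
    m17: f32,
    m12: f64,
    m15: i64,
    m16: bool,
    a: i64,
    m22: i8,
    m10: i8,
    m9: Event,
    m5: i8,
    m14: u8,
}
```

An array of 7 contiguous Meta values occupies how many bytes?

Event: 0..2  state  (2B, 2-aligned); 2..4  -- padding (2B); 4..8  rss  (4B, 4-aligned); 8..12  gid  (4B, 4-aligned); 12..16  -- padding (4B); 16..24  cpu  (8B, 8-aligned); 24..28  refcount  (4B, 4-aligned); 28..32  -- tail padding (4B); sizeof = 32, alignof = 8
0..4  m17  (4B, 2-aligned)
4..12  m12  (8B, 2-aligned)
12..20  m15  (8B, 2-aligned)
20..21  m16  (1B, 1-aligned)
21..22  -- padding (1B)
22..30  a  (8B, 2-aligned)
30..31  m22  (1B, 1-aligned)
31..32  m10  (1B, 1-aligned)
32..64  m9  (32B, 2-aligned)
64..65  m5  (1B, 1-aligned)
65..66  m14  (1B, 1-aligned)
sizeof = 66, alignof = 2
array of 7: 7 × 66 = 462

462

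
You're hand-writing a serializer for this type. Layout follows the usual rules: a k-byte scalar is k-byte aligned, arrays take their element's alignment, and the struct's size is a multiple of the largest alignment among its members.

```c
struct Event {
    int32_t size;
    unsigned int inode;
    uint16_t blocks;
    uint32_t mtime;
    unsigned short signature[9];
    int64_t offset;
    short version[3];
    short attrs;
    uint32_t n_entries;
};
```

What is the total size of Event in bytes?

@0: size [4B, align 4] → 4
@4: inode [4B, align 4] → 8
@8: blocks [2B, align 2] → 10
+2 pad (align 4)
@12: mtime [4B, align 4] → 16
@16: signature [18B, align 2] → 34
+6 pad (align 8)
@40: offset [8B, align 8] → 48
@48: version [6B, align 2] → 54
@54: attrs [2B, align 2] → 56
@56: n_entries [4B, align 4] → 60
+4 tail pad (align 8)
size 64, align 8

64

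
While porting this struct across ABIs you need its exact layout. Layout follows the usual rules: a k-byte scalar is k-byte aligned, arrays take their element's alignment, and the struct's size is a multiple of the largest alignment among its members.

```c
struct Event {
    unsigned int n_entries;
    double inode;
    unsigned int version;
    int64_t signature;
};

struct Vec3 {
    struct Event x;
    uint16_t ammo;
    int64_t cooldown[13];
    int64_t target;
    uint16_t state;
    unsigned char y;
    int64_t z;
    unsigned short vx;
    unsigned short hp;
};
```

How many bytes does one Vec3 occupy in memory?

Event: n_entries at 0 (size 4, align 4) → ends 4; pad 4 to align 8 for inode; inode at 8 (size 8, align 8) → ends 16; version at 16 (size 4, align 4) → ends 20; pad 4 to align 8 for signature; signature at 24 (size 8, align 8) → ends 32; total 32 bytes, alignment 8
x at 0 (size 32, align 8) → ends 32
ammo at 32 (size 2, align 2) → ends 34
pad 6 to align 8 for cooldown
cooldown at 40 (size 104, align 8) → ends 144
target at 144 (size 8, align 8) → ends 152
state at 152 (size 2, align 2) → ends 154
y at 154 (size 1, align 1) → ends 155
pad 5 to align 8 for z
z at 160 (size 8, align 8) → ends 168
vx at 168 (size 2, align 2) → ends 170
hp at 170 (size 2, align 2) → ends 172
tail pad 4 to reach multiple of 8
total 176 bytes, alignment 8

176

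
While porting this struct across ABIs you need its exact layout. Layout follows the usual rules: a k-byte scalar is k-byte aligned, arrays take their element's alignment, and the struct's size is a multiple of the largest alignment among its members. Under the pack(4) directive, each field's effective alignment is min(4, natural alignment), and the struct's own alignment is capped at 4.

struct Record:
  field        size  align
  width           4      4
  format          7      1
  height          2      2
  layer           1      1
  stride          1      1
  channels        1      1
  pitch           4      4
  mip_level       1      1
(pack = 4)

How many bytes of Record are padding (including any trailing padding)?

width at 0 (size 4, align 4) → ends 4
format at 4 (size 7, align 1) → ends 11
pad 1 to align 2 for height
height at 12 (size 2, align 2) → ends 14
layer at 14 (size 1, align 1) → ends 15
stride at 15 (size 1, align 1) → ends 16
channels at 16 (size 1, align 1) → ends 17
pad 3 to align 4 for pitch
pitch at 20 (size 4, align 4) → ends 24
mip_level at 24 (size 1, align 1) → ends 25
tail pad 3 to reach multiple of 4
total 28 bytes, alignment 4
data bytes 21, size 28 → padding 7

7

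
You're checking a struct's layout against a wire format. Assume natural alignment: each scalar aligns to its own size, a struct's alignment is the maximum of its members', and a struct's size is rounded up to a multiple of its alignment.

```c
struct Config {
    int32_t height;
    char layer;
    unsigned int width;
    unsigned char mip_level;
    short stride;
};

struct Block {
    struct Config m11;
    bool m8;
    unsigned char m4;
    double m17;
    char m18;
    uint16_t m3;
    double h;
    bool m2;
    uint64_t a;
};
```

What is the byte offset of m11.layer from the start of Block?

4

Config: 0..4  height  (4B, 4-aligned); 4..5  layer  (1B, 1-aligned); 5..8  -- padding (3B); 8..12  width  (4B, 4-aligned); 12..13  mip_level  (1B, 1-aligned); 13..14  -- padding (1B); 14..16  stride  (2B, 2-aligned); sizeof = 16, alignof = 4
0..16  m11  (16B, 4-aligned)
within Config: layer at 4
0 + 4 = 4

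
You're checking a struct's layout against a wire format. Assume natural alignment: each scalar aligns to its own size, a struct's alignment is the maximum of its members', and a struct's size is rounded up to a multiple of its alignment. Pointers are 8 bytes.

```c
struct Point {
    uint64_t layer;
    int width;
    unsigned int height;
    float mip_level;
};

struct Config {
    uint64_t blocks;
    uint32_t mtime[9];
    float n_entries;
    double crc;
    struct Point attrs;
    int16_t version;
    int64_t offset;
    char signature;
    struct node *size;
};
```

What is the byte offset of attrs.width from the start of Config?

Point: 0..8  layer  (8B, 8-aligned); 8..12  width  (4B, 4-aligned); 12..16  height  (4B, 4-aligned); 16..20  mip_level  (4B, 4-aligned); 20..24  -- tail padding (4B); sizeof = 24, alignof = 8
0..8  blocks  (8B, 8-aligned)
8..44  mtime  (36B, 4-aligned)
44..48  n_entries  (4B, 4-aligned)
48..56  crc  (8B, 8-aligned)
56..80  attrs  (24B, 8-aligned)
within Point: width at 8
56 + 8 = 64

64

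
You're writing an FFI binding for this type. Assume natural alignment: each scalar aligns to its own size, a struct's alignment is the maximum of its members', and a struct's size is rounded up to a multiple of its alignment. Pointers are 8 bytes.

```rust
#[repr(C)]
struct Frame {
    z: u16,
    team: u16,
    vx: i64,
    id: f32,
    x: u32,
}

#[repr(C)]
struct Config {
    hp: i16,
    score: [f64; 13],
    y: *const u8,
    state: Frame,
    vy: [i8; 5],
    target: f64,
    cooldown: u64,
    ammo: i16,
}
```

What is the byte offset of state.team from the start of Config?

122

Frame: @0: z [2B, align 2] → 2; @2: team [2B, align 2] → 4; +4 pad (align 8); @8: vx [8B, align 8] → 16; @16: id [4B, align 4] → 20; @20: x [4B, align 4] → 24; size 24, align 8
@0: hp [2B, align 2] → 2
+6 pad (align 8)
@8: score [104B, align 8] → 112
@112: y [8B, align 8] → 120
@120: state [24B, align 8] → 144
within Frame: team at 2
120 + 2 = 122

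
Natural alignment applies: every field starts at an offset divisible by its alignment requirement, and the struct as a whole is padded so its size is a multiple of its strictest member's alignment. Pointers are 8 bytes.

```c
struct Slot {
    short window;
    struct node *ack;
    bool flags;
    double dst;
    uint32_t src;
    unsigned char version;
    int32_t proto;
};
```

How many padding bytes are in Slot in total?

20

0..2  window  (2B, 2-aligned)
2..8  -- padding (6B)
8..16  ack  (8B, 8-aligned)
16..17  flags  (1B, 1-aligned)
17..24  -- padding (7B)
24..32  dst  (8B, 8-aligned)
32..36  src  (4B, 4-aligned)
36..37  version  (1B, 1-aligned)
37..40  -- padding (3B)
40..44  proto  (4B, 4-aligned)
44..48  -- tail padding (4B)
sizeof = 48, alignof = 8
data bytes 28, size 48 → padding 20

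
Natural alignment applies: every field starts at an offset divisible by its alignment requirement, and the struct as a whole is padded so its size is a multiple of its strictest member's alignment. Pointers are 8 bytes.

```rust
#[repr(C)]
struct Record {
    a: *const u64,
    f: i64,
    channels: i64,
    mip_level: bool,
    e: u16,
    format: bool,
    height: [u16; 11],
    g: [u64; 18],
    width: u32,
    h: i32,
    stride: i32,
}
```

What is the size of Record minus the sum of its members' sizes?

0..8  a  (8B, 8-aligned)
8..16  f  (8B, 8-aligned)
16..24  channels  (8B, 8-aligned)
24..25  mip_level  (1B, 1-aligned)
25..26  -- padding (1B)
26..28  e  (2B, 2-aligned)
28..29  format  (1B, 1-aligned)
29..30  -- padding (1B)
30..52  height  (22B, 2-aligned)
52..56  -- padding (4B)
56..200  g  (144B, 8-aligned)
200..204  width  (4B, 4-aligned)
204..208  h  (4B, 4-aligned)
208..212  stride  (4B, 4-aligned)
212..216  -- tail padding (4B)
sizeof = 216, alignof = 8
data bytes 206, size 216 → padding 10

10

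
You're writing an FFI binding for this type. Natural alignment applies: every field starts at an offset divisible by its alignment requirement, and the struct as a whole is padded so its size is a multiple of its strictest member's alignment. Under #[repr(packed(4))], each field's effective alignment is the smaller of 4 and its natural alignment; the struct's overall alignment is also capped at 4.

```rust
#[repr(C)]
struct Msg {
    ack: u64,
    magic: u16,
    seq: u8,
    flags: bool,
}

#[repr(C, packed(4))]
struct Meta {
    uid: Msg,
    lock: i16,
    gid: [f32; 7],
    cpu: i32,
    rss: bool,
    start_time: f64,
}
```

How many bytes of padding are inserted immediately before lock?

Msg: @0: ack [8B, align 8] → 8; @8: magic [2B, align 2] → 10; @10: seq [1B, align 1] → 11; @11: flags [1B, align 1] → 12; +4 tail pad (align 8); size 16, align 8
@0: uid [16B, align 4] → 16
@16: lock [2B, align 2] → 18

0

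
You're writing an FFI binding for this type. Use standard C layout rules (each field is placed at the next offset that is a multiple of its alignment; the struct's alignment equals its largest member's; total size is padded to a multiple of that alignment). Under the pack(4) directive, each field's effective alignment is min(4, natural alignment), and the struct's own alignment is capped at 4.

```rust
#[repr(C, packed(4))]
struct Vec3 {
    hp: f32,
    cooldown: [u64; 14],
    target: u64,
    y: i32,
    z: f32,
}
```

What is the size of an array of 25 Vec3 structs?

@0: hp [4B, align 4] → 4
@4: cooldown [112B, align 4] → 116
@116: target [8B, align 4] → 124
@124: y [4B, align 4] → 128
@128: z [4B, align 4] → 132
size 132, align 4
array of 25: 25 × 132 = 3300

3300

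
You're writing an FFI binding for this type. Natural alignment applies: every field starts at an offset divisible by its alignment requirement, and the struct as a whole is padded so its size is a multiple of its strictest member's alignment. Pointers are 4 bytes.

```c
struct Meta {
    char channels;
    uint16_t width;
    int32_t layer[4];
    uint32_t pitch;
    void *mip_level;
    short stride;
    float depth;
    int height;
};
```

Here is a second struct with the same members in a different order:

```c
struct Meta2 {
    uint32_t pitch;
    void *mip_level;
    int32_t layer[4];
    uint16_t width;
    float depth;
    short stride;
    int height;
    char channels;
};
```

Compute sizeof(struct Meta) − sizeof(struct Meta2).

-4

@0: channels [1B, align 1] → 1
+1 pad (align 2)
@2: width [2B, align 2] → 4
@4: layer [16B, align 4] → 20
@20: pitch [4B, align 4] → 24
@24: mip_level [4B, align 4] → 28
@28: stride [2B, align 2] → 30
+2 pad (align 4)
@32: depth [4B, align 4] → 36
@36: height [4B, align 4] → 40
size 40, align 4
— Meta2 —
@0: pitch [4B, align 4] → 4
@4: mip_level [4B, align 4] → 8
@8: layer [16B, align 4] → 24
@24: width [2B, align 2] → 26
+2 pad (align 4)
@28: depth [4B, align 4] → 32
@32: stride [2B, align 2] → 34
+2 pad (align 4)
@36: height [4B, align 4] → 40
@40: channels [1B, align 1] → 41
+3 tail pad (align 4)
size 44, align 4
40 − 44 = -4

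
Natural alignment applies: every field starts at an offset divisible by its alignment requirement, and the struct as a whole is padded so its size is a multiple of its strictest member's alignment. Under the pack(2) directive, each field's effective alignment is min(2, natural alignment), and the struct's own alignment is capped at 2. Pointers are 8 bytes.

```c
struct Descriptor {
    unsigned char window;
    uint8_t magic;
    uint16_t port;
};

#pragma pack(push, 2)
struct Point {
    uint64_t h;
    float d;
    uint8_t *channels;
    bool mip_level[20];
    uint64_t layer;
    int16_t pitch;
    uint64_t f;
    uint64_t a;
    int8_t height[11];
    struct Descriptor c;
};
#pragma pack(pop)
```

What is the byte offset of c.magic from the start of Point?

Descriptor: window at 0 (size 1, align 1) → ends 1; magic at 1 (size 1, align 1) → ends 2; port at 2 (size 2, align 2) → ends 4; total 4 bytes, alignment 2
h at 0 (size 8, align 2) → ends 8
d at 8 (size 4, align 2) → ends 12
channels at 12 (size 8, align 2) → ends 20
mip_level at 20 (size 20, align 1) → ends 40
layer at 40 (size 8, align 2) → ends 48
pitch at 48 (size 2, align 2) → ends 50
f at 50 (size 8, align 2) → ends 58
a at 58 (size 8, align 2) → ends 66
height at 66 (size 11, align 1) → ends 77
pad 1 to align 2 for c
c at 78 (size 4, align 2) → ends 82
within Descriptor: magic at 1
78 + 1 = 79

79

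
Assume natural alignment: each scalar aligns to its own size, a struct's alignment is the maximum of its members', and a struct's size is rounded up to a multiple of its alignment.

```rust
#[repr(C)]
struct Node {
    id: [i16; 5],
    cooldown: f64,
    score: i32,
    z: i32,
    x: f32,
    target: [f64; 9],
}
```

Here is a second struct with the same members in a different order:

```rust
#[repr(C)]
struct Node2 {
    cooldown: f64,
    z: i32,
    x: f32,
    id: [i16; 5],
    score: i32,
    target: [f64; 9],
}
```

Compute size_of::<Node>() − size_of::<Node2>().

0..10  id  (10B, 2-aligned)
10..16  -- padding (6B)
16..24  cooldown  (8B, 8-aligned)
24..28  score  (4B, 4-aligned)
28..32  z  (4B, 4-aligned)
32..36  x  (4B, 4-aligned)
36..40  -- padding (4B)
40..112  target  (72B, 8-aligned)
sizeof = 112, alignof = 8
— Node2 —
0..8  cooldown  (8B, 8-aligned)
8..12  z  (4B, 4-aligned)
12..16  x  (4B, 4-aligned)
16..26  id  (10B, 2-aligned)
26..28  -- padding (2B)
28..32  score  (4B, 4-aligned)
32..104  target  (72B, 8-aligned)
sizeof = 104, alignof = 8
112 − 104 = 8

8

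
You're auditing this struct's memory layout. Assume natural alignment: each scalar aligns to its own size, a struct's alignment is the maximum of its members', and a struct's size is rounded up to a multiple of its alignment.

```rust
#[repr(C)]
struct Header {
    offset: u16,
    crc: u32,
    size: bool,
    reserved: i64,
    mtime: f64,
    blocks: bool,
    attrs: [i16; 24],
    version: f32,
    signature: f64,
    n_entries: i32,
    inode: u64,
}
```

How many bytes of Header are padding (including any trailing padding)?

16

offset at 0 (size 2, align 2) → ends 2
pad 2 to align 4 for crc
crc at 4 (size 4, align 4) → ends 8
size at 8 (size 1, align 1) → ends 9
pad 7 to align 8 for reserved
reserved at 16 (size 8, align 8) → ends 24
mtime at 24 (size 8, align 8) → ends 32
blocks at 32 (size 1, align 1) → ends 33
pad 1 to align 2 for attrs
attrs at 34 (size 48, align 2) → ends 82
pad 2 to align 4 for version
version at 84 (size 4, align 4) → ends 88
signature at 88 (size 8, align 8) → ends 96
n_entries at 96 (size 4, align 4) → ends 100
pad 4 to align 8 for inode
inode at 104 (size 8, align 8) → ends 112
total 112 bytes, alignment 8
data bytes 96, size 112 → padding 16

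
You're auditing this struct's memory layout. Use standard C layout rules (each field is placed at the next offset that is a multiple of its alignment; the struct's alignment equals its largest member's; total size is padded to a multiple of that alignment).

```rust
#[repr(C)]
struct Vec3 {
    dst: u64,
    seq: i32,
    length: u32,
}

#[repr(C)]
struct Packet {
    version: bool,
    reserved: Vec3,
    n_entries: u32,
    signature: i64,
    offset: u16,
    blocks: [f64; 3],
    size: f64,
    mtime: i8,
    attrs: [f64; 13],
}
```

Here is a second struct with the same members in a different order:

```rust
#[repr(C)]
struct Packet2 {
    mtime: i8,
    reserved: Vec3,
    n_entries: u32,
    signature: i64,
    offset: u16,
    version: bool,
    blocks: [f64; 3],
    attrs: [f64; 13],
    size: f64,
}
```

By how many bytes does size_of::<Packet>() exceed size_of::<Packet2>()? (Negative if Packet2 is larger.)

Vec3: @0: dst [8B, align 8] → 8; @8: seq [4B, align 4] → 12; @12: length [4B, align 4] → 16; size 16, align 8
@0: version [1B, align 1] → 1
+7 pad (align 8)
@8: reserved [16B, align 8] → 24
@24: n_entries [4B, align 4] → 28
+4 pad (align 8)
@32: signature [8B, align 8] → 40
@40: offset [2B, align 2] → 42
+6 pad (align 8)
@48: blocks [24B, align 8] → 72
@72: size [8B, align 8] → 80
@80: mtime [1B, align 1] → 81
+7 pad (align 8)
@88: attrs [104B, align 8] → 192
size 192, align 8
— Packet2 —
@0: mtime [1B, align 1] → 1
+7 pad (align 8)
@8: reserved [16B, align 8] → 24
@24: n_entries [4B, align 4] → 28
+4 pad (align 8)
@32: signature [8B, align 8] → 40
@40: offset [2B, align 2] → 42
@42: version [1B, align 1] → 43
+5 pad (align 8)
@48: blocks [24B, align 8] → 72
@72: attrs [104B, align 8] → 176
@176: size [8B, align 8] → 184
size 184, align 8
192 − 184 = 8

8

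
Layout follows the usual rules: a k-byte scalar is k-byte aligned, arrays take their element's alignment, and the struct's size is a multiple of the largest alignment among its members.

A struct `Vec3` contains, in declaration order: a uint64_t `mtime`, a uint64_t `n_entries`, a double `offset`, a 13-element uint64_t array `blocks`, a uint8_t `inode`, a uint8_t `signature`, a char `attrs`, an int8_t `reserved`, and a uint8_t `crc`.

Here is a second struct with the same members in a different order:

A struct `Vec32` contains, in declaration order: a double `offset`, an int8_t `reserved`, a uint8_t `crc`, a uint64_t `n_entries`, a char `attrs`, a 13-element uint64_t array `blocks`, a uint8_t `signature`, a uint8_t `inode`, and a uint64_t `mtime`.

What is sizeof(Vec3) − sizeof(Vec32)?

-16

0..8  mtime  (8B, 8-aligned)
8..16  n_entries  (8B, 8-aligned)
16..24  offset  (8B, 8-aligned)
24..128  blocks  (104B, 8-aligned)
128..129  inode  (1B, 1-aligned)
129..130  signature  (1B, 1-aligned)
130..131  attrs  (1B, 1-aligned)
131..132  reserved  (1B, 1-aligned)
132..133  crc  (1B, 1-aligned)
133..136  -- tail padding (3B)
sizeof = 136, alignof = 8
— Vec32 —
0..8  offset  (8B, 8-aligned)
8..9  reserved  (1B, 1-aligned)
9..10  crc  (1B, 1-aligned)
10..16  -- padding (6B)
16..24  n_entries  (8B, 8-aligned)
24..25  attrs  (1B, 1-aligned)
25..32  -- padding (7B)
32..136  blocks  (104B, 8-aligned)
136..137  signature  (1B, 1-aligned)
137..138  inode  (1B, 1-aligned)
138..144  -- padding (6B)
144..152  mtime  (8B, 8-aligned)
sizeof = 152, alignof = 8
136 − 152 = -16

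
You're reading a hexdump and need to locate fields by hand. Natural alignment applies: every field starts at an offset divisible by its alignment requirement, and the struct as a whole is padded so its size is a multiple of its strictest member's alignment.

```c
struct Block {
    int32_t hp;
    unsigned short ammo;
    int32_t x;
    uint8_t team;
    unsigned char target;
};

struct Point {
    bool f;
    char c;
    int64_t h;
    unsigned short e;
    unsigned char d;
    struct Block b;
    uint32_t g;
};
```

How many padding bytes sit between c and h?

Block: 0..4  hp  (4B, 4-aligned); 4..6  ammo  (2B, 2-aligned); 6..8  -- padding (2B); 8..12  x  (4B, 4-aligned); 12..13  team  (1B, 1-aligned); 13..14  target  (1B, 1-aligned); 14..16  -- tail padding (2B); sizeof = 16, alignof = 4
0..1  f  (1B, 1-aligned)
1..2  c  (1B, 1-aligned)
2..8  -- padding (6B)
8..16  h  (8B, 8-aligned)

6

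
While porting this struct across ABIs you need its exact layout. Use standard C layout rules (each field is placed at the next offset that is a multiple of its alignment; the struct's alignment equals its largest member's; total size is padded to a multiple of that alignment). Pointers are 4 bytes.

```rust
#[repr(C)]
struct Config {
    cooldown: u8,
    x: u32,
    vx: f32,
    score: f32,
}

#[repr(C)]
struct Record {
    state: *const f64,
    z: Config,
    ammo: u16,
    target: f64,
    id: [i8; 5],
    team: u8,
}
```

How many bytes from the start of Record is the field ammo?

Config: cooldown at 0 (size 1, align 1) → ends 1; pad 3 to align 4 for x; x at 4 (size 4, align 4) → ends 8; vx at 8 (size 4, align 4) → ends 12; score at 12 (size 4, align 4) → ends 16; total 16 bytes, alignment 4
state at 0 (size 4, align 4) → ends 4
z at 4 (size 16, align 4) → ends 20
ammo at 20 (size 2, align 2) → ends 22

20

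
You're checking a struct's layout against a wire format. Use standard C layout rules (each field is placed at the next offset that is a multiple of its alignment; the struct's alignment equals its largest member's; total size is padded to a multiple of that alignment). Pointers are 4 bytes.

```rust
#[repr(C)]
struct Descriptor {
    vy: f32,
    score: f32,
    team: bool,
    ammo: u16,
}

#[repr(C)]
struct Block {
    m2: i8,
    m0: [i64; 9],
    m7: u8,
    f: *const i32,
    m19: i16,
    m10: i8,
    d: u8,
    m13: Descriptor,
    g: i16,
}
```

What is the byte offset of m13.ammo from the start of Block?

Descriptor: @0: vy [4B, align 4] → 4; @4: score [4B, align 4] → 8; @8: team [1B, align 1] → 9; +1 pad (align 2); @10: ammo [2B, align 2] → 12; size 12, align 4
@0: m2 [1B, align 1] → 1
+7 pad (align 8)
@8: m0 [72B, align 8] → 80
@80: m7 [1B, align 1] → 81
+3 pad (align 4)
@84: f [4B, align 4] → 88
@88: m19 [2B, align 2] → 90
@90: m10 [1B, align 1] → 91
@91: d [1B, align 1] → 92
@92: m13 [12B, align 4] → 104
within Descriptor: ammo at 10
92 + 10 = 102

102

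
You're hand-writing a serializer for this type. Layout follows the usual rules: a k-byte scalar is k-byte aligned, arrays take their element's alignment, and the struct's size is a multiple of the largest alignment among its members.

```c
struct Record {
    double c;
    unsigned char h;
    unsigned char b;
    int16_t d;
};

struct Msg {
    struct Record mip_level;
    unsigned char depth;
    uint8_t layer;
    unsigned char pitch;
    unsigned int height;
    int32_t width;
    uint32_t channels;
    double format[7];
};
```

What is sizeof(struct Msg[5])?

440

Record: 0..8  c  (8B, 8-aligned); 8..9  h  (1B, 1-aligned); 9..10  b  (1B, 1-aligned); 10..12  d  (2B, 2-aligned); 12..16  -- tail padding (4B); sizeof = 16, alignof = 8
0..16  mip_level  (16B, 8-aligned)
16..17  depth  (1B, 1-aligned)
17..18  layer  (1B, 1-aligned)
18..19  pitch  (1B, 1-aligned)
19..20  -- padding (1B)
20..24  height  (4B, 4-aligned)
24..28  width  (4B, 4-aligned)
28..32  channels  (4B, 4-aligned)
32..88  format  (56B, 8-aligned)
sizeof = 88, alignof = 8
array of 5: 5 × 88 = 440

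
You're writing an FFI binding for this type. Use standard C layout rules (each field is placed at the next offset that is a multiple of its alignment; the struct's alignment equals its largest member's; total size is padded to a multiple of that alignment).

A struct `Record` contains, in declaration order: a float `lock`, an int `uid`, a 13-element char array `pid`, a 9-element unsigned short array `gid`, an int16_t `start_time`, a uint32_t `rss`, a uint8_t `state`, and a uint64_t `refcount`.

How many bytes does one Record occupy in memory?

@0: lock [4B, align 4] → 4
@4: uid [4B, align 4] → 8
@8: pid [13B, align 1] → 21
+1 pad (align 2)
@22: gid [18B, align 2] → 40
@40: start_time [2B, align 2] → 42
+2 pad (align 4)
@44: rss [4B, align 4] → 48
@48: state [1B, align 1] → 49
+7 pad (align 8)
@56: refcount [8B, align 8] → 64
size 64, align 8

64 bytes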